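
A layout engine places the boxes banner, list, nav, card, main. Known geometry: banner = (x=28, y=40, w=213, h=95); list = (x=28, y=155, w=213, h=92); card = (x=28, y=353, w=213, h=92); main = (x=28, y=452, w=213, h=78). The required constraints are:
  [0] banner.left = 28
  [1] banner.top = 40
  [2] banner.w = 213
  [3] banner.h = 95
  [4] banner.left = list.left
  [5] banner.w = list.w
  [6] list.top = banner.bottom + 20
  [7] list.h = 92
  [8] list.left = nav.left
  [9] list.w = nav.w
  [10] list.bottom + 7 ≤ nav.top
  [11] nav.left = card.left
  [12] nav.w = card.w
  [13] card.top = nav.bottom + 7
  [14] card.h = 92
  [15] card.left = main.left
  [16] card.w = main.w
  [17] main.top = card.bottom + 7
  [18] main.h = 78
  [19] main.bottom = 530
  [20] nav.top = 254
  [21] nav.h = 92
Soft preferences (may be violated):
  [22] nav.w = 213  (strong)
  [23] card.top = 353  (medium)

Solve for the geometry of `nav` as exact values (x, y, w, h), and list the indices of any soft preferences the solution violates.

1. nav.x = 28  [list.left = nav.left]
2. nav.w = 213  [list.w = nav.w]
3. nav.y = 254  [nav.top = 254]
4. nav.h = 92  [nav.h = 92]

nav = (x=28, y=254, w=213, h=92)
violated soft preferences: none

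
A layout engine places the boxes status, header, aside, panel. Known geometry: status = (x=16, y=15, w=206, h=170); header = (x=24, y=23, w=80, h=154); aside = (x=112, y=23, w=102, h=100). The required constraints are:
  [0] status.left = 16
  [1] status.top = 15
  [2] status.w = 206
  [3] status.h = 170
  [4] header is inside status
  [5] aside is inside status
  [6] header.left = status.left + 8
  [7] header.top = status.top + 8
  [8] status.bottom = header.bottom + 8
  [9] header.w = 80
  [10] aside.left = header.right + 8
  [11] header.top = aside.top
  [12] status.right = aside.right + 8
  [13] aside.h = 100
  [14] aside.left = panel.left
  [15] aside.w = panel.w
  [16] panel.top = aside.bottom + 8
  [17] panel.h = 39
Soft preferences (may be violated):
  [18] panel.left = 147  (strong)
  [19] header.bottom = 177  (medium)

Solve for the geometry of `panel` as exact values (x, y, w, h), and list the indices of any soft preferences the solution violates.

1. panel.x = 112  [aside.left = panel.left]
2. panel.w = 102  [aside.w = panel.w]
3. panel.y = 131  [panel.top = aside.bottom + 8]
4. panel.h = 39  [panel.h = 39]

panel = (x=112, y=131, w=102, h=39)
violated soft preferences: 18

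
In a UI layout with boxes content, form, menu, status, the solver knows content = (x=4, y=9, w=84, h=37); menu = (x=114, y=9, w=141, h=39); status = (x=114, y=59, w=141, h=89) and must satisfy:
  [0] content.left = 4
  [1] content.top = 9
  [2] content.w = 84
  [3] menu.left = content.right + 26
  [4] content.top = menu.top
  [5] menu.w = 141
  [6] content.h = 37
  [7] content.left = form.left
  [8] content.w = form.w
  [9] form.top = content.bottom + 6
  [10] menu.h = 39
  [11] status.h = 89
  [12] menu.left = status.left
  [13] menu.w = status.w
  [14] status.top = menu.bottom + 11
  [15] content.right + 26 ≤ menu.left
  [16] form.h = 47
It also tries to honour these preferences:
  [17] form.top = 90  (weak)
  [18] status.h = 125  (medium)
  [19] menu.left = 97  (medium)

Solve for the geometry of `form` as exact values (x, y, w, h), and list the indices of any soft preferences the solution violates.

form = (x=4, y=52, w=84, h=47)
violated soft preferences: 17, 18, 19

1. form.x = 4  [content.left = form.left]
2. form.w = 84  [content.w = form.w]
3. form.y = 52  [form.top = content.bottom + 6]
4. form.h = 47  [form.h = 47]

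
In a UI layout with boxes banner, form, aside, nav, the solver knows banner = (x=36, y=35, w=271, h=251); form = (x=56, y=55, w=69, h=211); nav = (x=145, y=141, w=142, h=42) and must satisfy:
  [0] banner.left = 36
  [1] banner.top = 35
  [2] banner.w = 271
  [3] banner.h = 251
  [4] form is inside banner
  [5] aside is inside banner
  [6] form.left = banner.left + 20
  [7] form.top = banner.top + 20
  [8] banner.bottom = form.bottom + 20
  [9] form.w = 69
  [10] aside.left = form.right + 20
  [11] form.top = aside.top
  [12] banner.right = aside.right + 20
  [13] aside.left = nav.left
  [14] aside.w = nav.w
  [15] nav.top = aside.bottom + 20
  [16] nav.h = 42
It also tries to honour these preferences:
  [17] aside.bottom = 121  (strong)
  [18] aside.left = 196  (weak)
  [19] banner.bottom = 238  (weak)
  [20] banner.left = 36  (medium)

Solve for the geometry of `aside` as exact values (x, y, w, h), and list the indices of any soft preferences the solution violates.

1. aside.x = 145  [aside.left = form.right + 20]
2. aside.y = 55  [form.top = aside.top]
3. aside.w = 142  [banner.right = aside.right + 20]
4. aside.h = 66  [nav.top = aside.bottom + 20]

aside = (x=145, y=55, w=142, h=66)
violated soft preferences: 18, 19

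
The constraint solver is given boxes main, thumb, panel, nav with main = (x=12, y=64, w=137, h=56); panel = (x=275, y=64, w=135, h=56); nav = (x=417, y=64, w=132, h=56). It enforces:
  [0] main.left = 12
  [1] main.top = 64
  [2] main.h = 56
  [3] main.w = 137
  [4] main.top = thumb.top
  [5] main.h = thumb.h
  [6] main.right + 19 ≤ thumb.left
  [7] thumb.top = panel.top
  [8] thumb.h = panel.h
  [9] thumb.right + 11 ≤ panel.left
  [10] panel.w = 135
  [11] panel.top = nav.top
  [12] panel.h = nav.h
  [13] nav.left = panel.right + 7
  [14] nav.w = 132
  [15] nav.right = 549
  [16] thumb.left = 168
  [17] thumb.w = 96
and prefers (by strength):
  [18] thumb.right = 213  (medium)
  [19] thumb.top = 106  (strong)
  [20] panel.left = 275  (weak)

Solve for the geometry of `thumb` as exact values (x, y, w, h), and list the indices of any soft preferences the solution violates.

thumb = (x=168, y=64, w=96, h=56)
violated soft preferences: 18, 19

1. thumb.y = 64  [main.top = thumb.top]
2. thumb.h = 56  [main.h = thumb.h]
3. thumb.x = 168  [thumb.left = 168]
4. thumb.w = 96  [thumb.w = 96]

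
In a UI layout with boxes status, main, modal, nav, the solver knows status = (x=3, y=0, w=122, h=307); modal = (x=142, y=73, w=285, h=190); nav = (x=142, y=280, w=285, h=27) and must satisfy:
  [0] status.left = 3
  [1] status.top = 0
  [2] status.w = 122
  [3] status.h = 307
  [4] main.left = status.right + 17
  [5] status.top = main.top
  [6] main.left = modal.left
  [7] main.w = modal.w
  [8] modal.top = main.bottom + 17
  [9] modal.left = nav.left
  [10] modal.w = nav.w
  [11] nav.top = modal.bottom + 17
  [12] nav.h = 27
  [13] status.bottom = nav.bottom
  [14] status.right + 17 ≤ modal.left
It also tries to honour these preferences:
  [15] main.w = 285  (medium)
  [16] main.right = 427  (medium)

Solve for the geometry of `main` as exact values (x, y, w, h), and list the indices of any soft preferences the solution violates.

1. main.x = 142  [main.left = status.right + 17]
2. main.y = 0  [status.top = main.top]
3. main.w = 285  [main.w = modal.w]
4. main.h = 56  [modal.top = main.bottom + 17]

main = (x=142, y=0, w=285, h=56)
violated soft preferences: none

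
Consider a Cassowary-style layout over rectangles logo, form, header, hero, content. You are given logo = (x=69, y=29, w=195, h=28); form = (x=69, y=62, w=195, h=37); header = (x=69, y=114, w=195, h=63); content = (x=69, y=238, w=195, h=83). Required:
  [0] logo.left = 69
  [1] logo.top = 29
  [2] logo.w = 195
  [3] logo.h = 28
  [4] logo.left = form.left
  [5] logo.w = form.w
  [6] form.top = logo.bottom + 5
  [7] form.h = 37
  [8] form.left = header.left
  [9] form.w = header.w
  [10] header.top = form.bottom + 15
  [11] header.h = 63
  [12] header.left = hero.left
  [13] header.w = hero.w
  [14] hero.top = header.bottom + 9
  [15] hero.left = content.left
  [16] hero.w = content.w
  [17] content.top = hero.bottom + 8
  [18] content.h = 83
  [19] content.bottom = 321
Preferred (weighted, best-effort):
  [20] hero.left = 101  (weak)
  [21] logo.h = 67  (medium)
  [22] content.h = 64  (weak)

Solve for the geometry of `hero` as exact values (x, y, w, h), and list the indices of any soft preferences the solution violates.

1. hero.x = 69  [header.left = hero.left]
2. hero.w = 195  [header.w = hero.w]
3. hero.y = 186  [hero.top = header.bottom + 9]
4. hero.h = 44  [content.top = hero.bottom + 8]

hero = (x=69, y=186, w=195, h=44)
violated soft preferences: 20, 21, 22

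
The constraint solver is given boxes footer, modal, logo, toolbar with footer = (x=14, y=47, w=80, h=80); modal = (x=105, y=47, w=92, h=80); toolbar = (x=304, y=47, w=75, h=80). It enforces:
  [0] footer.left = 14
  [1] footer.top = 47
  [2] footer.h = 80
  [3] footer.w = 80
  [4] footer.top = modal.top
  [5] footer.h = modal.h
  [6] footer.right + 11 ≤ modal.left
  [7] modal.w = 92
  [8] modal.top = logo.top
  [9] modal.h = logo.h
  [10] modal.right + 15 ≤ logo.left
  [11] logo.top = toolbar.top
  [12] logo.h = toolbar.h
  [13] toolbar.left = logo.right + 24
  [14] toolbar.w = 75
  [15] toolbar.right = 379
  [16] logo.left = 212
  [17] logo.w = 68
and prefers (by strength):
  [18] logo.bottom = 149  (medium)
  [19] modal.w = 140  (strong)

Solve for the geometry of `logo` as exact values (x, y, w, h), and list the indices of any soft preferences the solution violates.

1. logo.y = 47  [modal.top = logo.top]
2. logo.h = 80  [modal.h = logo.h]
3. logo.x = 212  [logo.left = 212]
4. logo.w = 68  [logo.w = 68]

logo = (x=212, y=47, w=68, h=80)
violated soft preferences: 18, 19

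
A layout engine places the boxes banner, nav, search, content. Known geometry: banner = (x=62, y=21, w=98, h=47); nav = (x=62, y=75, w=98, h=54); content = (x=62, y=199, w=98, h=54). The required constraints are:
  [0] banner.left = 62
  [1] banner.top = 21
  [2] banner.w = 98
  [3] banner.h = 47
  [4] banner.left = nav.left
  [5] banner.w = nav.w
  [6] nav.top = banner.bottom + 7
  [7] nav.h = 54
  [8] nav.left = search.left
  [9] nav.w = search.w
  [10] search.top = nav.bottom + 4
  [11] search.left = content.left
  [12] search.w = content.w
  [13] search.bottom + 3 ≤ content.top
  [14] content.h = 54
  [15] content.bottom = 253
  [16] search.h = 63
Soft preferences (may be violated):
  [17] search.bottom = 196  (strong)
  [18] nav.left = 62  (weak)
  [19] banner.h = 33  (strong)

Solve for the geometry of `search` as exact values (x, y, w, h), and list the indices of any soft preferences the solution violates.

1. search.x = 62  [nav.left = search.left]
2. search.w = 98  [nav.w = search.w]
3. search.y = 133  [search.top = nav.bottom + 4]
4. search.h = 63  [search.h = 63]

search = (x=62, y=133, w=98, h=63)
violated soft preferences: 19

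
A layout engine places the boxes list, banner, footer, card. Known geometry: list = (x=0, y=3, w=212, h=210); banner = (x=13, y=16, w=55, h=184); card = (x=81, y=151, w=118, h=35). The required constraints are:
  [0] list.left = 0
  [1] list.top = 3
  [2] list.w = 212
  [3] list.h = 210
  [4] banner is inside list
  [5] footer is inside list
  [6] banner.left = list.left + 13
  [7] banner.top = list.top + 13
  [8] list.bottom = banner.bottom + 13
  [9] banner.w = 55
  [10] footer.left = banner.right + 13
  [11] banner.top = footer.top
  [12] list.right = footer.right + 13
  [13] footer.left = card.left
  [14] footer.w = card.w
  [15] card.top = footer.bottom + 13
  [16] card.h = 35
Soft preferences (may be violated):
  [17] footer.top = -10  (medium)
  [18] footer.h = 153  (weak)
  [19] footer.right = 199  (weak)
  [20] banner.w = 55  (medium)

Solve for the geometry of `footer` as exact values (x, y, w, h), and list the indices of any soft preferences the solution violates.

footer = (x=81, y=16, w=118, h=122)
violated soft preferences: 17, 18

1. footer.x = 81  [footer.left = banner.right + 13]
2. footer.y = 16  [banner.top = footer.top]
3. footer.w = 118  [list.right = footer.right + 13]
4. footer.h = 122  [card.top = footer.bottom + 13]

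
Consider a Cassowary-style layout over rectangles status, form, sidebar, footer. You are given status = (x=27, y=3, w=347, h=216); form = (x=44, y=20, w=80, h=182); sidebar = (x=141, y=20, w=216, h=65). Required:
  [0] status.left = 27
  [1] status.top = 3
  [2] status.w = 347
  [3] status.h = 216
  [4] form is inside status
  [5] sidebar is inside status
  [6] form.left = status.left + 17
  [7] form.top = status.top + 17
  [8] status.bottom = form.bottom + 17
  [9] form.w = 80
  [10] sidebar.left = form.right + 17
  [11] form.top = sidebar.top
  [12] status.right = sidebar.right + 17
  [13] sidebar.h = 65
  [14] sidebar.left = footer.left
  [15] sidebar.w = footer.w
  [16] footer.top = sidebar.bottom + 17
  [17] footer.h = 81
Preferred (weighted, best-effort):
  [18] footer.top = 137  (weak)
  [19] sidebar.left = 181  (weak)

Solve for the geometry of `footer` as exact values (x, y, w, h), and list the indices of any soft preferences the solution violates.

1. footer.x = 141  [sidebar.left = footer.left]
2. footer.w = 216  [sidebar.w = footer.w]
3. footer.y = 102  [footer.top = sidebar.bottom + 17]
4. footer.h = 81  [footer.h = 81]

footer = (x=141, y=102, w=216, h=81)
violated soft preferences: 18, 19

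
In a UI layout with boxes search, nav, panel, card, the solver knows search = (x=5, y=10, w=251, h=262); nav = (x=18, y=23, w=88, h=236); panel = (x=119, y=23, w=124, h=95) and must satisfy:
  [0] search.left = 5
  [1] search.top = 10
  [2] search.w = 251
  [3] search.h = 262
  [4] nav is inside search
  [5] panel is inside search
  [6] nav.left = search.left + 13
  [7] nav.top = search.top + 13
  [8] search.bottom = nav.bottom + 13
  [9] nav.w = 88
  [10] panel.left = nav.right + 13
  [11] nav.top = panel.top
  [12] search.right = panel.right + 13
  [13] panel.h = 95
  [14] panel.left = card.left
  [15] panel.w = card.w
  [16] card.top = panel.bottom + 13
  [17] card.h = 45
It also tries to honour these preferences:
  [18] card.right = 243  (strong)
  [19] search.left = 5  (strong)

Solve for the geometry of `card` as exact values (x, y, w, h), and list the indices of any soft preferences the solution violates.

card = (x=119, y=131, w=124, h=45)
violated soft preferences: none

1. card.x = 119  [panel.left = card.left]
2. card.w = 124  [panel.w = card.w]
3. card.y = 131  [card.top = panel.bottom + 13]
4. card.h = 45  [card.h = 45]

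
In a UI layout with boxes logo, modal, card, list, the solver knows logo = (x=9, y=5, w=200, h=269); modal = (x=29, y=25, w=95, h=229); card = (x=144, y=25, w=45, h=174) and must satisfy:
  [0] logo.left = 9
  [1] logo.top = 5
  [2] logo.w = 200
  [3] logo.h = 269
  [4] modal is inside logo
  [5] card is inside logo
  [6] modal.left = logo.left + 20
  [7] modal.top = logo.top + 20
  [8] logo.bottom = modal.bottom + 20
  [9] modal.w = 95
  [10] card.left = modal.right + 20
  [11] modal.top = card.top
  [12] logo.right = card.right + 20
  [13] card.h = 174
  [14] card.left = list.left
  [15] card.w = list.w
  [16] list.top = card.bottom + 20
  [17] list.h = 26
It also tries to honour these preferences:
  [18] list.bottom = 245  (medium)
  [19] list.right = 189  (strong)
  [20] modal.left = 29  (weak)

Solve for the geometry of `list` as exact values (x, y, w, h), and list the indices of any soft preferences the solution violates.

list = (x=144, y=219, w=45, h=26)
violated soft preferences: none

1. list.x = 144  [card.left = list.left]
2. list.w = 45  [card.w = list.w]
3. list.y = 219  [list.top = card.bottom + 20]
4. list.h = 26  [list.h = 26]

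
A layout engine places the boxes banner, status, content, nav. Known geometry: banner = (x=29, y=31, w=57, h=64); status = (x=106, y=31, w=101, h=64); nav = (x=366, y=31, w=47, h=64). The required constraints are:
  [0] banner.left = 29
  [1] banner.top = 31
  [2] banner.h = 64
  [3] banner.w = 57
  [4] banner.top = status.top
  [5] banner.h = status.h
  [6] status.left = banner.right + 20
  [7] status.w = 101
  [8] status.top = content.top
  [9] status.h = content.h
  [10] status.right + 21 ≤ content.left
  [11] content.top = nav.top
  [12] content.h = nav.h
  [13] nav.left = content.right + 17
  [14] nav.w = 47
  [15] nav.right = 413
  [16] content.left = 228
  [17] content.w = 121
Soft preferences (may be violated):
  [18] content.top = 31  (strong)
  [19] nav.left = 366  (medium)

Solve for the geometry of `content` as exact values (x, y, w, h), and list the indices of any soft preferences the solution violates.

1. content.y = 31  [status.top = content.top]
2. content.h = 64  [status.h = content.h]
3. content.x = 228  [content.left = 228]
4. content.w = 121  [content.w = 121]

content = (x=228, y=31, w=121, h=64)
violated soft preferences: none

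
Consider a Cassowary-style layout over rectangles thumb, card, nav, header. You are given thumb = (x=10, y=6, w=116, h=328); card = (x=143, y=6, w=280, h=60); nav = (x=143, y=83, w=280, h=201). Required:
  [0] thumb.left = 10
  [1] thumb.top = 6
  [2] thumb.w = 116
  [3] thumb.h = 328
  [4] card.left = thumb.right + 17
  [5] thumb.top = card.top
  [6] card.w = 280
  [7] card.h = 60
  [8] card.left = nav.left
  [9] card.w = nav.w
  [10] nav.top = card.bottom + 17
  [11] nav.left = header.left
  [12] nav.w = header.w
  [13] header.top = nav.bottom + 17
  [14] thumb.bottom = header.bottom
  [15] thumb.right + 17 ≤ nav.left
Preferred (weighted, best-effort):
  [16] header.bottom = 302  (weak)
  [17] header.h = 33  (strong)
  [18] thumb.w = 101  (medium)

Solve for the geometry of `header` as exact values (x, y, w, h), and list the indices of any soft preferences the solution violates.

header = (x=143, y=301, w=280, h=33)
violated soft preferences: 16, 18

1. header.x = 143  [nav.left = header.left]
2. header.w = 280  [nav.w = header.w]
3. header.y = 301  [header.top = nav.bottom + 17]
4. header.h = 33  [thumb.bottom = header.bottom]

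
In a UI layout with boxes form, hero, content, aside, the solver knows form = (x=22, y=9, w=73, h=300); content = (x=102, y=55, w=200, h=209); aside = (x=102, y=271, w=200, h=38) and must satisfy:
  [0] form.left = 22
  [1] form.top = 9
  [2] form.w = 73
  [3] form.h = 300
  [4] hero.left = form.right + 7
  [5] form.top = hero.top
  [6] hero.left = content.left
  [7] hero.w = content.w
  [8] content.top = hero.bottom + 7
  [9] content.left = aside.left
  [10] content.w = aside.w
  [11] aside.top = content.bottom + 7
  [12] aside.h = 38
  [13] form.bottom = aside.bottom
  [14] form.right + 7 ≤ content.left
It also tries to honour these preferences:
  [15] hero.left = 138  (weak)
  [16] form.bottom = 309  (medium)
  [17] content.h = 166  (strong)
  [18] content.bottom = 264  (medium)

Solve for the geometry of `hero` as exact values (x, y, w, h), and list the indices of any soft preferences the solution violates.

hero = (x=102, y=9, w=200, h=39)
violated soft preferences: 15, 17

1. hero.x = 102  [hero.left = form.right + 7]
2. hero.y = 9  [form.top = hero.top]
3. hero.w = 200  [hero.w = content.w]
4. hero.h = 39  [content.top = hero.bottom + 7]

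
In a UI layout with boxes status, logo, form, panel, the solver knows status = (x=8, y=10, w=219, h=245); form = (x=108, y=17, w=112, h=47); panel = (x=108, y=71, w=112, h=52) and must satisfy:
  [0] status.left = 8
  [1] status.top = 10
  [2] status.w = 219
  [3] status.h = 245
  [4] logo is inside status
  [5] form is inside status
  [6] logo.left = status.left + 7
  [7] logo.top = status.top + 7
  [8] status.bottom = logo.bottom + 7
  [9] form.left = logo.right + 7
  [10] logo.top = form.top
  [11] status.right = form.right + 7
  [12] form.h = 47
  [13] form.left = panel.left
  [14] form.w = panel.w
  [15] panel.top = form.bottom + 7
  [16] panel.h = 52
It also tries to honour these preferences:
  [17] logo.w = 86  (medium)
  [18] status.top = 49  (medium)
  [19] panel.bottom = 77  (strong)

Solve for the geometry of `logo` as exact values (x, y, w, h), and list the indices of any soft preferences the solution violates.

1. logo.x = 15  [logo.left = status.left + 7]
2. logo.y = 17  [logo.top = status.top + 7]
3. logo.h = 231  [status.bottom = logo.bottom + 7]
4. logo.w = 86  [form.left = logo.right + 7]

logo = (x=15, y=17, w=86, h=231)
violated soft preferences: 18, 19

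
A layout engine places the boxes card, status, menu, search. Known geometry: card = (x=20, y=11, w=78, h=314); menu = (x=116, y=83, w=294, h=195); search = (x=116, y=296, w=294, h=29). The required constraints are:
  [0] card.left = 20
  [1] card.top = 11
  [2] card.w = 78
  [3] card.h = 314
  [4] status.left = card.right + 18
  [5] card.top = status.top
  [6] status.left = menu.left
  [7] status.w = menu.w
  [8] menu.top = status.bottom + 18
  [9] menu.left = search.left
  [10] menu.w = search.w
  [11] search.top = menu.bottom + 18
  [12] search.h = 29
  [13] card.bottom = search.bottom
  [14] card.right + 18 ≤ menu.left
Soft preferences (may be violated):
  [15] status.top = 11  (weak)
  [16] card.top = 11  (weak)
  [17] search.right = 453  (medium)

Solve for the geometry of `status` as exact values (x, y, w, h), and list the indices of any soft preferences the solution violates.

status = (x=116, y=11, w=294, h=54)
violated soft preferences: 17

1. status.x = 116  [status.left = card.right + 18]
2. status.y = 11  [card.top = status.top]
3. status.w = 294  [status.w = menu.w]
4. status.h = 54  [menu.top = status.bottom + 18]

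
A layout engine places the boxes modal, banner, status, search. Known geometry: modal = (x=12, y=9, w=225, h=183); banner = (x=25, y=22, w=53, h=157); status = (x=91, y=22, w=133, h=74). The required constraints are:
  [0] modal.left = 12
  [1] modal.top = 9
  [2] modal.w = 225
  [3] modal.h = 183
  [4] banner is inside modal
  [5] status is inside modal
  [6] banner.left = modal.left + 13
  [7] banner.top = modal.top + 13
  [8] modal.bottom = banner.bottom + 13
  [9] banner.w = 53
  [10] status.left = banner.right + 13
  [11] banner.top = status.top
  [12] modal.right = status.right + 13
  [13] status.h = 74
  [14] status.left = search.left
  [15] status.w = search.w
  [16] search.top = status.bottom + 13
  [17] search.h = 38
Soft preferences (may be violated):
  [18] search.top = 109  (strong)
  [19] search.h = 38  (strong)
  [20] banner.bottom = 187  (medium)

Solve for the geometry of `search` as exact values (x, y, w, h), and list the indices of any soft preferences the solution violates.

1. search.x = 91  [status.left = search.left]
2. search.w = 133  [status.w = search.w]
3. search.y = 109  [search.top = status.bottom + 13]
4. search.h = 38  [search.h = 38]

search = (x=91, y=109, w=133, h=38)
violated soft preferences: 20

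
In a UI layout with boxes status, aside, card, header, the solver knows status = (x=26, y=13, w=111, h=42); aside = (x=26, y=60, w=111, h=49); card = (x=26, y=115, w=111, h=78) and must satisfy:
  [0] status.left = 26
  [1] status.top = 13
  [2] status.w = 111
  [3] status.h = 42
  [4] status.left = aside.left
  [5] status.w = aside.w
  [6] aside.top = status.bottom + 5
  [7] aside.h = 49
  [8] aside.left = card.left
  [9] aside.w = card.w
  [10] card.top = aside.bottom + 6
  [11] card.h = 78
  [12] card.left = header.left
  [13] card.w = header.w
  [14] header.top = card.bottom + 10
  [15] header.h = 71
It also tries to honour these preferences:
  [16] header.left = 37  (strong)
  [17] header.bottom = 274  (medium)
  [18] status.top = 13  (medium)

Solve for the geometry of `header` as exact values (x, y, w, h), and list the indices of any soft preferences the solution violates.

1. header.x = 26  [card.left = header.left]
2. header.w = 111  [card.w = header.w]
3. header.y = 203  [header.top = card.bottom + 10]
4. header.h = 71  [header.h = 71]

header = (x=26, y=203, w=111, h=71)
violated soft preferences: 16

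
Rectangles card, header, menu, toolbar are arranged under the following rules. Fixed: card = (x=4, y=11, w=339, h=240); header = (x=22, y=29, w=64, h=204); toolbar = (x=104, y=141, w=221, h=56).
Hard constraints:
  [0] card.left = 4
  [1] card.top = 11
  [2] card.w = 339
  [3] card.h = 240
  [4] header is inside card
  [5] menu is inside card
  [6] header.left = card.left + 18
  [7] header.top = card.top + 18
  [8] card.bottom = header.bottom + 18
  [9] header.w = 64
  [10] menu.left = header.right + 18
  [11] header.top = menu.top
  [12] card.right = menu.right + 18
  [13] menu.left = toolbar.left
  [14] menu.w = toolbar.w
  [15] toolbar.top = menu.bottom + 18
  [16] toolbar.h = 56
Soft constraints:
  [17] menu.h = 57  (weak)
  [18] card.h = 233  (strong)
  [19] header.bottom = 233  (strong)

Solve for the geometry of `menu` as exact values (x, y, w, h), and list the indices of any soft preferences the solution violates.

menu = (x=104, y=29, w=221, h=94)
violated soft preferences: 17, 18

1. menu.x = 104  [menu.left = header.right + 18]
2. menu.y = 29  [header.top = menu.top]
3. menu.w = 221  [card.right = menu.right + 18]
4. menu.h = 94  [toolbar.top = menu.bottom + 18]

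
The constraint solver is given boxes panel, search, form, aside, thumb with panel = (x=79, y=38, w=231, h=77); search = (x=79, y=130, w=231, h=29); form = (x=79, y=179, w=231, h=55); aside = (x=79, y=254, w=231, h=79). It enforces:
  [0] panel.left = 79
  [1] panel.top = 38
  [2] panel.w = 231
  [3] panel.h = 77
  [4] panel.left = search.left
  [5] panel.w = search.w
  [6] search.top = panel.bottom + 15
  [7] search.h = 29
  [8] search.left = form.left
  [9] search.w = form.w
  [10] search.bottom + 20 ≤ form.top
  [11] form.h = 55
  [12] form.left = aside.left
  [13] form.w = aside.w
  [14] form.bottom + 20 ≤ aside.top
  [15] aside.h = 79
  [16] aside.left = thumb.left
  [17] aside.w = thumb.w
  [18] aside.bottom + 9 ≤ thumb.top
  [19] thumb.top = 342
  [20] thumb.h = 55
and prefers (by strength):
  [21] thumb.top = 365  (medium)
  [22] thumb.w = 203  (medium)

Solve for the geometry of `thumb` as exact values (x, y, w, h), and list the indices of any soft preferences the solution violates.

1. thumb.x = 79  [aside.left = thumb.left]
2. thumb.w = 231  [aside.w = thumb.w]
3. thumb.y = 342  [thumb.top = 342]
4. thumb.h = 55  [thumb.h = 55]

thumb = (x=79, y=342, w=231, h=55)
violated soft preferences: 21, 22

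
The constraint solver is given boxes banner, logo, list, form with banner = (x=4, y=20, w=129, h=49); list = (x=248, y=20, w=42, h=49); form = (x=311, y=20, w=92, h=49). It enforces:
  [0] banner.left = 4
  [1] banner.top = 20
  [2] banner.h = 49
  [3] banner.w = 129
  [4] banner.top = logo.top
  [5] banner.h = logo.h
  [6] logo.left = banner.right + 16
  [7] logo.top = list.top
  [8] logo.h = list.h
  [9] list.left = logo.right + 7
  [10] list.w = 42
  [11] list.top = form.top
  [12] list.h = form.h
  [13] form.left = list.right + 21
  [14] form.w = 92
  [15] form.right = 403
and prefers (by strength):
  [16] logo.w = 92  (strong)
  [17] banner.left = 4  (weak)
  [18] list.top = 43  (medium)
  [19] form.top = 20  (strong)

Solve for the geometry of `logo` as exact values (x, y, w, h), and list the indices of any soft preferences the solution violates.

logo = (x=149, y=20, w=92, h=49)
violated soft preferences: 18

1. logo.y = 20  [banner.top = logo.top]
2. logo.h = 49  [banner.h = logo.h]
3. logo.x = 149  [logo.left = banner.right + 16]
4. logo.w = 92  [list.left = logo.right + 7]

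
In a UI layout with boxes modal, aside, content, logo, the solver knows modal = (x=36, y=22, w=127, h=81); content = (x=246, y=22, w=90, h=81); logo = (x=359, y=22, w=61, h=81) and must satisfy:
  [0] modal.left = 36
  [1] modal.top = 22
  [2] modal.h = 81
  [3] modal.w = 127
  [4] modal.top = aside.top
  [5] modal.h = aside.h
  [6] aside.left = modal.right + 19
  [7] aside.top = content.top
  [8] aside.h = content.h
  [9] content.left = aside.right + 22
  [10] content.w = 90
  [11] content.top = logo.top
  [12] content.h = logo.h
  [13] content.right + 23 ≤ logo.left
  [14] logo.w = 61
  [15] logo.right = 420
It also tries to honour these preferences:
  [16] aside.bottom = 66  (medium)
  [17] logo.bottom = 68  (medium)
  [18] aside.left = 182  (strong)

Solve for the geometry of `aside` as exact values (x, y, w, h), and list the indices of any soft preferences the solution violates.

1. aside.y = 22  [modal.top = aside.top]
2. aside.h = 81  [modal.h = aside.h]
3. aside.x = 182  [aside.left = modal.right + 19]
4. aside.w = 42  [content.left = aside.right + 22]

aside = (x=182, y=22, w=42, h=81)
violated soft preferences: 16, 17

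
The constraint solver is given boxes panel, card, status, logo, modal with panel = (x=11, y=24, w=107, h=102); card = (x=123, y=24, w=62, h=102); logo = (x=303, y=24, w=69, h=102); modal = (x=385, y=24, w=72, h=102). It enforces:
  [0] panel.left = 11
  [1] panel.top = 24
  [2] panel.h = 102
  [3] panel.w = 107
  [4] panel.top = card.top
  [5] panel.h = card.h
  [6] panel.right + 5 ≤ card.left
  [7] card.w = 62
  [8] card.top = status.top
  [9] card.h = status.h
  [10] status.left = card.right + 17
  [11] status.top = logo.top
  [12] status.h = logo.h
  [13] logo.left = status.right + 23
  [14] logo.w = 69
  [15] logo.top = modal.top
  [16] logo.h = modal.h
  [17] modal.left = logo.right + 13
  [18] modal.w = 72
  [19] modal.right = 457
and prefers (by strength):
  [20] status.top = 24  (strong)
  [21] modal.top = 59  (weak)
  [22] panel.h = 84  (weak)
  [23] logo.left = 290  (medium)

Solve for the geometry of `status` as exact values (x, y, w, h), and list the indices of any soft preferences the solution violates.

status = (x=202, y=24, w=78, h=102)
violated soft preferences: 21, 22, 23

1. status.y = 24  [card.top = status.top]
2. status.h = 102  [card.h = status.h]
3. status.x = 202  [status.left = card.right + 17]
4. status.w = 78  [logo.left = status.right + 23]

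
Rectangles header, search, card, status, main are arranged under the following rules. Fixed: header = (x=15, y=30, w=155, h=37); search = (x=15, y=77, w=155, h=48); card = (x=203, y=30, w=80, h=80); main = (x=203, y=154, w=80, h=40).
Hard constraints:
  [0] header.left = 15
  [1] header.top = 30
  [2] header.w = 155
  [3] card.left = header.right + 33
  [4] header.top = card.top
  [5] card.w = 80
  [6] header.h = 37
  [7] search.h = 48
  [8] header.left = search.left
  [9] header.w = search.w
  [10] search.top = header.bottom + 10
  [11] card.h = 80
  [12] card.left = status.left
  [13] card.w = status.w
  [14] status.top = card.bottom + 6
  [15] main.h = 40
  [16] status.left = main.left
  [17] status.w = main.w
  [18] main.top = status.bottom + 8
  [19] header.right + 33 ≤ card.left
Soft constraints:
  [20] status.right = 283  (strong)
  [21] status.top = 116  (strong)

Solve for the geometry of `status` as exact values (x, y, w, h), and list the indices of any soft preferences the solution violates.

1. status.x = 203  [card.left = status.left]
2. status.w = 80  [card.w = status.w]
3. status.y = 116  [status.top = card.bottom + 6]
4. status.h = 30  [main.top = status.bottom + 8]

status = (x=203, y=116, w=80, h=30)
violated soft preferences: none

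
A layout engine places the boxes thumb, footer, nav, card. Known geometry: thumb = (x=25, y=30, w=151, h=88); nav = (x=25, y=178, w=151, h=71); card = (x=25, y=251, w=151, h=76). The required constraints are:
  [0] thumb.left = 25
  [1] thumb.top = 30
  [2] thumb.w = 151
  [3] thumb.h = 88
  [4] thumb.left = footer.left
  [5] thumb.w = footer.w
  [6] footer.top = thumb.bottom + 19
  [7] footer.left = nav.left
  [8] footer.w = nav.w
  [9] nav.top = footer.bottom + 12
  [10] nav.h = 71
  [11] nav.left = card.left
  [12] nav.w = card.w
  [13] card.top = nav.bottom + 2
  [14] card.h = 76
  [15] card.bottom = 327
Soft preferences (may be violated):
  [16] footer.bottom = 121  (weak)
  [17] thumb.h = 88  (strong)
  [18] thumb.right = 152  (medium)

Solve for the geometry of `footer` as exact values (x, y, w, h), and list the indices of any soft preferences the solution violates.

1. footer.x = 25  [thumb.left = footer.left]
2. footer.w = 151  [thumb.w = footer.w]
3. footer.y = 137  [footer.top = thumb.bottom + 19]
4. footer.h = 29  [nav.top = footer.bottom + 12]

footer = (x=25, y=137, w=151, h=29)
violated soft preferences: 16, 18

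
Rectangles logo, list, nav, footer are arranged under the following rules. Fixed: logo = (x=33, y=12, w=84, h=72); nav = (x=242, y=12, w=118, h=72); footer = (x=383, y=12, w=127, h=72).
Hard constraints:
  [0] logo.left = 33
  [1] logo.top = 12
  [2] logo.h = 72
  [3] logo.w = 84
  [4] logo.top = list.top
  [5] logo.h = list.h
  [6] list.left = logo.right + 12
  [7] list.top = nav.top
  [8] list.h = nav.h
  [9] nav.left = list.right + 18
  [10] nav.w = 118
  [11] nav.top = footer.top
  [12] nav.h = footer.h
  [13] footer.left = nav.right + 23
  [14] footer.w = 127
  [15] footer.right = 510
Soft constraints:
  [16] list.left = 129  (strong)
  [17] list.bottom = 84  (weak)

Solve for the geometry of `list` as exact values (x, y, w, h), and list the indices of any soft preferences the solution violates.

list = (x=129, y=12, w=95, h=72)
violated soft preferences: none

1. list.y = 12  [logo.top = list.top]
2. list.h = 72  [logo.h = list.h]
3. list.x = 129  [list.left = logo.right + 12]
4. list.w = 95  [nav.left = list.right + 18]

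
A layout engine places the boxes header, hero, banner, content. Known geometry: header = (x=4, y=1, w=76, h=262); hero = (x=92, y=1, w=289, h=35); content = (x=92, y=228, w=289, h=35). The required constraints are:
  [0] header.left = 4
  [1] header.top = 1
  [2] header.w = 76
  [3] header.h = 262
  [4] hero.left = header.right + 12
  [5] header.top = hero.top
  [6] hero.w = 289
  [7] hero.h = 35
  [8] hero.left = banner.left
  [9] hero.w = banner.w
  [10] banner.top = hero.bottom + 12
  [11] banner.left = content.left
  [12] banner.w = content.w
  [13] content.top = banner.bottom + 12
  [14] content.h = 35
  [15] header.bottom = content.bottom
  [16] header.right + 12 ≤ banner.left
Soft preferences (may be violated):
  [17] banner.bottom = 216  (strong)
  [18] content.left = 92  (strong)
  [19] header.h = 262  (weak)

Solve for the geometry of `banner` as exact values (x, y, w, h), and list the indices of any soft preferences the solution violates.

1. banner.x = 92  [hero.left = banner.left]
2. banner.w = 289  [hero.w = banner.w]
3. banner.y = 48  [banner.top = hero.bottom + 12]
4. banner.h = 168  [content.top = banner.bottom + 12]

banner = (x=92, y=48, w=289, h=168)
violated soft preferences: none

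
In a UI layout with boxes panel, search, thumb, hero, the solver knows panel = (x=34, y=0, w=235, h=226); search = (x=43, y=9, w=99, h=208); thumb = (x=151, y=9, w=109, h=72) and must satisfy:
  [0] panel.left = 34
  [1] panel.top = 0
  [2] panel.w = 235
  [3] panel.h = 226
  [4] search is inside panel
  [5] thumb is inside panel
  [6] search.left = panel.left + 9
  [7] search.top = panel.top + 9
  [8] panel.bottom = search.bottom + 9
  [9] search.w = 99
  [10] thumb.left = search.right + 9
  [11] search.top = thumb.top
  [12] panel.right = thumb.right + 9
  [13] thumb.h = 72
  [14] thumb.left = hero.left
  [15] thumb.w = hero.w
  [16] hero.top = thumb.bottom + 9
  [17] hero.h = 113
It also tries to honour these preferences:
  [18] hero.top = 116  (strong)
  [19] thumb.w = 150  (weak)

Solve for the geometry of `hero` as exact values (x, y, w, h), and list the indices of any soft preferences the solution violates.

hero = (x=151, y=90, w=109, h=113)
violated soft preferences: 18, 19

1. hero.x = 151  [thumb.left = hero.left]
2. hero.w = 109  [thumb.w = hero.w]
3. hero.y = 90  [hero.top = thumb.bottom + 9]
4. hero.h = 113  [hero.h = 113]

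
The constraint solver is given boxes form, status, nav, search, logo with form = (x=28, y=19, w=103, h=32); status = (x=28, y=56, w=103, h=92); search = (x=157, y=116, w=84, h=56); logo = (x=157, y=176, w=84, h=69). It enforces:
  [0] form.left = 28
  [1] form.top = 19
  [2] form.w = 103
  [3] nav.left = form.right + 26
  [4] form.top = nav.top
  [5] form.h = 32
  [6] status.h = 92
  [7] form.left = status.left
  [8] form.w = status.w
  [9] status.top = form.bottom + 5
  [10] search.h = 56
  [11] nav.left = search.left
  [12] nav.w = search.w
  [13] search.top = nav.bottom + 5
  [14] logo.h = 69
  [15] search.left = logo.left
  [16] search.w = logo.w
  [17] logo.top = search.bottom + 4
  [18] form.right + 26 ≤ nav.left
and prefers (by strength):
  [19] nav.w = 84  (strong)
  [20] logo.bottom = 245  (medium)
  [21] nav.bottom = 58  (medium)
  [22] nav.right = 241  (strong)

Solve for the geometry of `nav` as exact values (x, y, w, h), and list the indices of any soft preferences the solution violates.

1. nav.x = 157  [nav.left = form.right + 26]
2. nav.y = 19  [form.top = nav.top]
3. nav.w = 84  [nav.w = search.w]
4. nav.h = 92  [search.top = nav.bottom + 5]

nav = (x=157, y=19, w=84, h=92)
violated soft preferences: 21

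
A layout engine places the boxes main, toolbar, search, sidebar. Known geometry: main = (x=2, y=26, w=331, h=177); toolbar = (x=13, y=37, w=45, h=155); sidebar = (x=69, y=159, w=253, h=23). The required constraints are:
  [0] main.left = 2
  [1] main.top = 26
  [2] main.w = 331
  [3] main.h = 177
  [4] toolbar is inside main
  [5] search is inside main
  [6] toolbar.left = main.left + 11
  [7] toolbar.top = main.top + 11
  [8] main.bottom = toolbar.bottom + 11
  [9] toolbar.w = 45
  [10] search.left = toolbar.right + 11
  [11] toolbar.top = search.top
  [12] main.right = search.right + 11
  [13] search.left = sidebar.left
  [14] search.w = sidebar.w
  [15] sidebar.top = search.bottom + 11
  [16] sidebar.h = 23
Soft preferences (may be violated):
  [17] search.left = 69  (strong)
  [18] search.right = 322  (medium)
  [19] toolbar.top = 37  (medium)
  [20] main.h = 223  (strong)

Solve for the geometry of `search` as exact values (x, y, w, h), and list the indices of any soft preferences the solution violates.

1. search.x = 69  [search.left = toolbar.right + 11]
2. search.y = 37  [toolbar.top = search.top]
3. search.w = 253  [main.right = search.right + 11]
4. search.h = 111  [sidebar.top = search.bottom + 11]

search = (x=69, y=37, w=253, h=111)
violated soft preferences: 20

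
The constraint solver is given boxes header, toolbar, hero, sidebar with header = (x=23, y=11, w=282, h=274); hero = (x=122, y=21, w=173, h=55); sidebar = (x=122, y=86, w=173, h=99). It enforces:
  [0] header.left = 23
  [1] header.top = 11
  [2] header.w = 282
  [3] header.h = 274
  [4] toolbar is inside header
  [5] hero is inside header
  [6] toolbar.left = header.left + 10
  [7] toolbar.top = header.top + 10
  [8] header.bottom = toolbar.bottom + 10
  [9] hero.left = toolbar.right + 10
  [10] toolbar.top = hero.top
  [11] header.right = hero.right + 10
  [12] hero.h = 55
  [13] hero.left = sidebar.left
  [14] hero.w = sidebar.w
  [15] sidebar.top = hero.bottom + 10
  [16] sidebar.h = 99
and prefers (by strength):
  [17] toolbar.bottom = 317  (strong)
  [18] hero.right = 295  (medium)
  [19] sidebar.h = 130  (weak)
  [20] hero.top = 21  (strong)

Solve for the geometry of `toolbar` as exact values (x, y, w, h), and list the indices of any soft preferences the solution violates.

toolbar = (x=33, y=21, w=79, h=254)
violated soft preferences: 17, 19

1. toolbar.x = 33  [toolbar.left = header.left + 10]
2. toolbar.y = 21  [toolbar.top = header.top + 10]
3. toolbar.h = 254  [header.bottom = toolbar.bottom + 10]
4. toolbar.w = 79  [hero.left = toolbar.right + 10]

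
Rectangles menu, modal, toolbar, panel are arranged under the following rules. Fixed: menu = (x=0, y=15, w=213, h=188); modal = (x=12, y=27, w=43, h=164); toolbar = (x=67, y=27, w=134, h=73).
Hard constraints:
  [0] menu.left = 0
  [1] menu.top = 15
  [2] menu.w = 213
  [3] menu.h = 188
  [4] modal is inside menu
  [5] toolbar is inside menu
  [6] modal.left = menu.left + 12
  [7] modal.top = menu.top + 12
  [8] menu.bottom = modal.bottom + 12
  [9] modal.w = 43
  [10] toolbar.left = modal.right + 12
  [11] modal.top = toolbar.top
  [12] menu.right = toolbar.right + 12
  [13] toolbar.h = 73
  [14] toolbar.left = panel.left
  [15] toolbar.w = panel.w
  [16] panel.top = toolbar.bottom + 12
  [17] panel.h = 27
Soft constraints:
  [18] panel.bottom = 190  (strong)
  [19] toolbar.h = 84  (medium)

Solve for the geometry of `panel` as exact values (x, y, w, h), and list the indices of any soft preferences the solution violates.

panel = (x=67, y=112, w=134, h=27)
violated soft preferences: 18, 19

1. panel.x = 67  [toolbar.left = panel.left]
2. panel.w = 134  [toolbar.w = panel.w]
3. panel.y = 112  [panel.top = toolbar.bottom + 12]
4. panel.h = 27  [panel.h = 27]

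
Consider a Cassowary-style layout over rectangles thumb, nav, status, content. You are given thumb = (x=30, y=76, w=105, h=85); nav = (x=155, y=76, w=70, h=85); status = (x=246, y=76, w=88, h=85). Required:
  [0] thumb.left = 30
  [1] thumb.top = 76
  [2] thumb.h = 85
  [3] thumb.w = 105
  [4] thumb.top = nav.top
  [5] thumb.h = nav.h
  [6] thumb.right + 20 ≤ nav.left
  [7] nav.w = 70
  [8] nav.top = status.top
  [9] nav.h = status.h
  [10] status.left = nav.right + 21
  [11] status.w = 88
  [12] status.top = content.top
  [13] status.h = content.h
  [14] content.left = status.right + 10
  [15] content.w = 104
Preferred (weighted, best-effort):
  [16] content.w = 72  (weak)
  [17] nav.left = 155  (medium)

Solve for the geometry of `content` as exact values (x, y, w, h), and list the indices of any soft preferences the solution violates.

1. content.y = 76  [status.top = content.top]
2. content.h = 85  [status.h = content.h]
3. content.x = 344  [content.left = status.right + 10]
4. content.w = 104  [content.w = 104]

content = (x=344, y=76, w=104, h=85)
violated soft preferences: 16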